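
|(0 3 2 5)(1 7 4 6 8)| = 20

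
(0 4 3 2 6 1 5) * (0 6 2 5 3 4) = (1 3 5 6) 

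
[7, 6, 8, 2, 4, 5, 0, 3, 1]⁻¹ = [6, 8, 3, 7, 4, 5, 1, 0, 2]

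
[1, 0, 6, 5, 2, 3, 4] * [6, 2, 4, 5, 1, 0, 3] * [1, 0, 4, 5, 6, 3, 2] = [4, 2, 5, 1, 6, 3, 0]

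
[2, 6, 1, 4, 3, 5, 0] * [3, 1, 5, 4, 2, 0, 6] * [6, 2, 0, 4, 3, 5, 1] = [5, 1, 2, 0, 3, 6, 4]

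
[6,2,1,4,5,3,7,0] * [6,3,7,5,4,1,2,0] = [2,7,3,4,1,5,0,6]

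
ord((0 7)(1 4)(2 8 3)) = 6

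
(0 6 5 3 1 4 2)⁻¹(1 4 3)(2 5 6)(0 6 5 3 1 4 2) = (0 3 5)(1 4 2)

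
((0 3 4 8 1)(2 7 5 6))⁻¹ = (0 1 8 4 3)(2 6 5 7)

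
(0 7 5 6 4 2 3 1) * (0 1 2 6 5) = (0 7)(2 3)(4 6)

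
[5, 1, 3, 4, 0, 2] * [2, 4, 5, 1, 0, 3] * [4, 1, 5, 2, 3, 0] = [2, 3, 1, 4, 5, 0]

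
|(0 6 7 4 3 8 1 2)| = 8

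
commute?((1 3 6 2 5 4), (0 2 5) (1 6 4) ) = no:(1 3 6 2 5 4)*(0 2 5) (1 6 4) = (0 2) (1 3 4 6 5), (0 2 5) (1 6 4)*(1 3 6 2 5 4) = (0 5) (1 2 4 3 6) 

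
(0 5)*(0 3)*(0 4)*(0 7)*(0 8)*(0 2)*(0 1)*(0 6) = (0 5 3 4 7 8 2 1 6) 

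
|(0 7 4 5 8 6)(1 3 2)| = 6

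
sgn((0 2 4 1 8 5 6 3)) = -1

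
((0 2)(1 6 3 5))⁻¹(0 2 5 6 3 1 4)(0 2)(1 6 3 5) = (0 1 3 5 6 4 2)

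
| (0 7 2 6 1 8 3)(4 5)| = 14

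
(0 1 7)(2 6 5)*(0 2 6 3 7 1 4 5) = (0 4 5 6)(2 3 7)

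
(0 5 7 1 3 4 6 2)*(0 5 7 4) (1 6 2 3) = (0 7 6 3) (2 5 4) 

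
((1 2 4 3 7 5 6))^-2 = (1 5 3 2 6 7 4)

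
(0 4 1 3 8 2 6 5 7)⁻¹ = (0 7 5 6 2 8 3 1 4)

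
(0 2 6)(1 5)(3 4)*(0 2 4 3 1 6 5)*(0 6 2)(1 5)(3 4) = (0 3 4 5 2 1 6)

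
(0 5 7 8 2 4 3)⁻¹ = (0 3 4 2 8 7 5)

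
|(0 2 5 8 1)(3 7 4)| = 15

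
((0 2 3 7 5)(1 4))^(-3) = (0 3 5 2 7)(1 4)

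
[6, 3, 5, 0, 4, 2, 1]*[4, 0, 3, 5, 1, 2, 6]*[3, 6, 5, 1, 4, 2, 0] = [0, 2, 5, 4, 6, 1, 3]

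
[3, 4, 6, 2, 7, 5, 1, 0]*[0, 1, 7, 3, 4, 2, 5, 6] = [3, 4, 5, 7, 6, 2, 1, 0]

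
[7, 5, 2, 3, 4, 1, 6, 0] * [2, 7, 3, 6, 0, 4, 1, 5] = [5, 4, 3, 6, 0, 7, 1, 2]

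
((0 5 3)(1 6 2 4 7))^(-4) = (0 3 5)(1 6 2 4 7)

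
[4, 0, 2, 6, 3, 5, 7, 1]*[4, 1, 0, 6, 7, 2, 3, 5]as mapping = [0→7, 1→4, 2→0, 3→3, 4→6, 5→2, 6→5, 7→1]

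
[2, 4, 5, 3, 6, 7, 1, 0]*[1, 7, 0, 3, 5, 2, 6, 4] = [0, 5, 2, 3, 6, 4, 7, 1]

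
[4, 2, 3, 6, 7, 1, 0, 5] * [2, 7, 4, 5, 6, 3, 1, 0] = [6, 4, 5, 1, 0, 7, 2, 3]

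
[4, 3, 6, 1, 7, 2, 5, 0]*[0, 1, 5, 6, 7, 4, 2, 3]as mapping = [0→7, 1→6, 2→2, 3→1, 4→3, 5→5, 6→4, 7→0]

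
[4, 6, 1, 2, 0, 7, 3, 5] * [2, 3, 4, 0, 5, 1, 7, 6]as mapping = [0→5, 1→7, 2→3, 3→4, 4→2, 5→6, 6→0, 7→1]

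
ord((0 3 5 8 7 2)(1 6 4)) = 6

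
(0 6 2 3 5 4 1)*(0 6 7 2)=(0 7 2 3 5 4 1 6)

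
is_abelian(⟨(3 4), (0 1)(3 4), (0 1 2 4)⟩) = no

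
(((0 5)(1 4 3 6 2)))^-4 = (1 4 3 6 2)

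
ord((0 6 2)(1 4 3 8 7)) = 15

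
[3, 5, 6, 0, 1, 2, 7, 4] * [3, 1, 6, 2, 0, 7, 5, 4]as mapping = [0→2, 1→7, 2→5, 3→3, 4→1, 5→6, 6→4, 7→0]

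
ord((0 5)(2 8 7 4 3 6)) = 6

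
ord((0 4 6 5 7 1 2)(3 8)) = 14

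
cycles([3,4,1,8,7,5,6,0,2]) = (0 3 8 2 1 4 7) 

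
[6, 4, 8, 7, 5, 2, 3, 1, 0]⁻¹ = [8, 7, 5, 6, 1, 4, 0, 3, 2]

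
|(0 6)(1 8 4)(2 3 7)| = 6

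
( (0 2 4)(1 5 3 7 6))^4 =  (0 2 4)(1 6 7 3 5)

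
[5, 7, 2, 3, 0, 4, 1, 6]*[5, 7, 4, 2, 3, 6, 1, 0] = [6, 0, 4, 2, 5, 3, 7, 1]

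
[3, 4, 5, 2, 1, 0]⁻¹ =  [5, 4, 3, 0, 1, 2]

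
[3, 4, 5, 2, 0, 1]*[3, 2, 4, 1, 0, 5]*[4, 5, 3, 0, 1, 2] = [5, 4, 2, 1, 0, 3]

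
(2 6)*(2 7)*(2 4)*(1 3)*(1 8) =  (1 3 8)(2 6 7 4)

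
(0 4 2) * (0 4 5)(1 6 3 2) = (0 5)(1 6 3 2 4)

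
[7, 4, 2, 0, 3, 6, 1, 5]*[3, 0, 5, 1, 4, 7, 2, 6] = [6, 4, 5, 3, 1, 2, 0, 7]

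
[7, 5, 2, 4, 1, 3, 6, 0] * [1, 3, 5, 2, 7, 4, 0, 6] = [6, 4, 5, 7, 3, 2, 0, 1]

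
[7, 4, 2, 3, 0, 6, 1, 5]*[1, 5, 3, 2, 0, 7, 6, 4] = [4, 0, 3, 2, 1, 6, 5, 7]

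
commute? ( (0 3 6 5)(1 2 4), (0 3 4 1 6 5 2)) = no: (0 3 6 5)(1 2 4)*(0 3 4 1 6 5 2) = (0 4 6 2 1)(3 5), (0 3 4 1 6 5 2)*(0 3 6 5)(1 2 4) = (0 6)(1 5 4 2 3)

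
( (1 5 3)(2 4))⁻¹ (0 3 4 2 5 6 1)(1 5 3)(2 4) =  (0 1 2 4 3 6 5)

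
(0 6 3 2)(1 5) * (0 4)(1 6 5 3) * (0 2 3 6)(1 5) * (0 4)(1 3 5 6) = (0 3 5 4 2)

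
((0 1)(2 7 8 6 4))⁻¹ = (0 1)(2 4 6 8 7)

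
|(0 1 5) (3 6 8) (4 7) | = 6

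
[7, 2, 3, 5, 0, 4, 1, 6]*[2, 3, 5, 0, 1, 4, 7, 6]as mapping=[0→6, 1→5, 2→0, 3→4, 4→2, 5→1, 6→3, 7→7]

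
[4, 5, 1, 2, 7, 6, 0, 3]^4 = [2, 4, 0, 6, 1, 7, 3, 5]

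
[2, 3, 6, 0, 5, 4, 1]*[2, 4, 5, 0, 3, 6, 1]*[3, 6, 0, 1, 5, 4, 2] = [4, 3, 6, 0, 2, 1, 5]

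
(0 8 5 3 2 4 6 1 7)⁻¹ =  (0 7 1 6 4 2 3 5 8)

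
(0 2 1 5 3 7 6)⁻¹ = (0 6 7 3 5 1 2)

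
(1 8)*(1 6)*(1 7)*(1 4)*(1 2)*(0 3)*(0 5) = (0 3 5)(1 8 6 7 4 2)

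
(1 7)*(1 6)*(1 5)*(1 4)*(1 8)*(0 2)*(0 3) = (0 2 3)(1 7 6 5 4 8)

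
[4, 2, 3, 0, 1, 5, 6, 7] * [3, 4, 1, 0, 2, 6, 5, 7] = [2, 1, 0, 3, 4, 6, 5, 7] 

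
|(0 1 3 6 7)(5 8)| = 10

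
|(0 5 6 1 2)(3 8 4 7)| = 20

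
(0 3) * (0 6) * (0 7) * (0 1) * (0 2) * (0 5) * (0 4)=(0 3 6 7 1 2 5 4)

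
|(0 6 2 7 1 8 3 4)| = 8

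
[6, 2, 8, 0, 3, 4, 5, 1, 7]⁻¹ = [3, 7, 1, 4, 5, 6, 0, 8, 2]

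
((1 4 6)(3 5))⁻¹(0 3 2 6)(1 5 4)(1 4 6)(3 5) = (0 5 2 1)(3 6 4)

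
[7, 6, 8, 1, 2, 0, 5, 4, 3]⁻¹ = [5, 3, 4, 8, 7, 6, 1, 0, 2]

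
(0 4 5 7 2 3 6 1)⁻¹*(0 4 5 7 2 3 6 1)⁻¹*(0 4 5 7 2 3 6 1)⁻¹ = (0 3 5 1 2 4 6 7)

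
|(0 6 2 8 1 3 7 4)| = 8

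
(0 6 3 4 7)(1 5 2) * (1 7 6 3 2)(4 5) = (0 3 5 1 4 6 2 7)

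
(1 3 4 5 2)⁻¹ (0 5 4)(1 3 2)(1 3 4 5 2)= (0 2 5)(1 3 4)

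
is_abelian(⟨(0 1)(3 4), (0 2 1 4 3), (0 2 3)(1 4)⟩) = no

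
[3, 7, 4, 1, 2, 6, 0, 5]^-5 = [3, 7, 4, 1, 2, 6, 0, 5]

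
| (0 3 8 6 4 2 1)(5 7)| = 14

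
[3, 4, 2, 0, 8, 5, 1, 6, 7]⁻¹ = [3, 6, 2, 0, 1, 5, 7, 8, 4]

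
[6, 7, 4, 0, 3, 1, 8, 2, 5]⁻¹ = [3, 5, 7, 4, 2, 8, 0, 1, 6]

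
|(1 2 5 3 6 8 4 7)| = 8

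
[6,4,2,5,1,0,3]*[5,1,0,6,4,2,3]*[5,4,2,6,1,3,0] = [6,1,5,2,4,3,0]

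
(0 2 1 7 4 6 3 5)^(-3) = (0 6 1 5 4 2 3 7)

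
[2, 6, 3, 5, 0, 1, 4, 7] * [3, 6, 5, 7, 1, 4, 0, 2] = [5, 0, 7, 4, 3, 6, 1, 2]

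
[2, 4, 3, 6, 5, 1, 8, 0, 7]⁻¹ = [7, 5, 0, 2, 1, 4, 3, 8, 6]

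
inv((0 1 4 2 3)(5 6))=(0 3 2 4 1)(5 6)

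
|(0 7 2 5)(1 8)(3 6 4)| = 12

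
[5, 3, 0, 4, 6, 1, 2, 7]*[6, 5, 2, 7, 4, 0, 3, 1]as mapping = [0→0, 1→7, 2→6, 3→4, 4→3, 5→5, 6→2, 7→1]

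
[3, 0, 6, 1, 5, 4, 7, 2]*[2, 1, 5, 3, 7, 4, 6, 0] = [3, 2, 6, 1, 4, 7, 0, 5]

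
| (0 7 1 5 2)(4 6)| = 10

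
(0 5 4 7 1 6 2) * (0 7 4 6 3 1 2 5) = (1 3)(2 7)(5 6)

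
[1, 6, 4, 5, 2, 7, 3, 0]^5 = [7, 0, 4, 6, 2, 3, 1, 5]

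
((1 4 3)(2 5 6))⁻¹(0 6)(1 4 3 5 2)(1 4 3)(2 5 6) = (0 2)(1 6 5 4 3)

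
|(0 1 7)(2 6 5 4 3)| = 15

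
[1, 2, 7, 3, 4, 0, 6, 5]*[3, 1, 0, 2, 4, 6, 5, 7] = [1, 0, 7, 2, 4, 3, 5, 6] 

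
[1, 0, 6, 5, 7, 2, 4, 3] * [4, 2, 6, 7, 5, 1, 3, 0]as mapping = [0→2, 1→4, 2→3, 3→1, 4→0, 5→6, 6→5, 7→7]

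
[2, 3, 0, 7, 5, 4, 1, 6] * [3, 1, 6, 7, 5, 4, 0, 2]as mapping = [0→6, 1→7, 2→3, 3→2, 4→4, 5→5, 6→1, 7→0]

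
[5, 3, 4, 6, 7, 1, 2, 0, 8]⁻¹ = [7, 5, 6, 1, 2, 0, 3, 4, 8]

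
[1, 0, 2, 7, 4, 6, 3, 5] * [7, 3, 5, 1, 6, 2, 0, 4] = [3, 7, 5, 4, 6, 0, 1, 2]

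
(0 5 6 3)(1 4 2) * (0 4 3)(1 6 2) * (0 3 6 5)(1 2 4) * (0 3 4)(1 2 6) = (0 3 2 5)(4 6)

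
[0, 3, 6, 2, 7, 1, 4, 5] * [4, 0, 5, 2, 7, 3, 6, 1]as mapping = [0→4, 1→2, 2→6, 3→5, 4→1, 5→0, 6→7, 7→3]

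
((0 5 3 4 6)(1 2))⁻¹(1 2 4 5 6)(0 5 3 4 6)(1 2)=(0 2 1 6 3)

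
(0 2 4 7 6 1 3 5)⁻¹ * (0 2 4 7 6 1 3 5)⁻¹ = (0 3 6 4)(1 7 2 5)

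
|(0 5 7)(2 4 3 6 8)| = 15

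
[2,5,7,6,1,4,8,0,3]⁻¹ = [7,4,0,8,5,1,3,2,6]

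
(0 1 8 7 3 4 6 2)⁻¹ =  (0 2 6 4 3 7 8 1)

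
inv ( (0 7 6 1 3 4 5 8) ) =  (0 8 5 4 3 1 6 7) 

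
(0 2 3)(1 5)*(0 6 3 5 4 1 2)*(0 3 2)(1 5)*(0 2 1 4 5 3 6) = (0 6 1 5 2 4 3)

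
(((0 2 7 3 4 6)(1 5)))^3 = (0 3)(1 5)(2 4)(6 7)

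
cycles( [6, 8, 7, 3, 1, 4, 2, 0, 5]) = (0 6 2 7)(1 8 5 4)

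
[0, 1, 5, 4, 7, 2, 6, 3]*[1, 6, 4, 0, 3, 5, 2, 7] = [1, 6, 5, 3, 7, 4, 2, 0]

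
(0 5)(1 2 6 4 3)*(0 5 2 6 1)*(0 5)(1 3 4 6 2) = (0 1 2 3 5)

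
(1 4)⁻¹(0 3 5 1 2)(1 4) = (0 3 5 4 2)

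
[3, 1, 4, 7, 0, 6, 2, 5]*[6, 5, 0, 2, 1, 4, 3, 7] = [2, 5, 1, 7, 6, 3, 0, 4]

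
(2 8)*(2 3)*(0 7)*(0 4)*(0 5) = (0 7 4 5)(2 8 3)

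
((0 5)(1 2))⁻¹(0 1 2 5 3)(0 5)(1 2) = (0 3 5 2 1)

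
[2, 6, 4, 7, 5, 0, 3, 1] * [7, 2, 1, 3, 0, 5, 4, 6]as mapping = [0→1, 1→4, 2→0, 3→6, 4→5, 5→7, 6→3, 7→2]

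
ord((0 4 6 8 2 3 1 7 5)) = 9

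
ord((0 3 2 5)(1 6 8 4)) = 4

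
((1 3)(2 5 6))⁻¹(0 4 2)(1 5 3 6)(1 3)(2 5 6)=(0 4 5)(1 2 3 6)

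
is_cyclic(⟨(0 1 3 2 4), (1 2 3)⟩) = no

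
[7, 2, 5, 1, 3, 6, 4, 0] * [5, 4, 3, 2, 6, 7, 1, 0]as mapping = [0→0, 1→3, 2→7, 3→4, 4→2, 5→1, 6→6, 7→5]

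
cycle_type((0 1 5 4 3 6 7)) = 7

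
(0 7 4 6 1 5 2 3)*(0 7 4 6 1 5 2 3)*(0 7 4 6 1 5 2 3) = (0 6 2 7 1 3 4 5)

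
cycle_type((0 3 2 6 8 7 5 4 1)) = 9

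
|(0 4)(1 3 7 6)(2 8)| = 4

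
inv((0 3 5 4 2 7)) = (0 7 2 4 5 3)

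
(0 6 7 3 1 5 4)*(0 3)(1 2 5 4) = (0 6 7)(1 4 3 2 5)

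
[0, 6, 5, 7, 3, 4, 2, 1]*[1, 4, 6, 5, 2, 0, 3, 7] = [1, 3, 0, 7, 5, 2, 6, 4]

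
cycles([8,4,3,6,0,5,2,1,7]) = (0 8 7 1 4)(2 3 6)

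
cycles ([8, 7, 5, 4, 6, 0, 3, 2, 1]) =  (0 8 1 7 2 5)(3 4 6)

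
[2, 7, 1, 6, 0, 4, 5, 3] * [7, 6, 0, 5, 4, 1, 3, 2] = [0, 2, 6, 3, 7, 4, 1, 5]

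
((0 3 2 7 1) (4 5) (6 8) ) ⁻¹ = (0 1 7 2 3) (4 5) (6 8) 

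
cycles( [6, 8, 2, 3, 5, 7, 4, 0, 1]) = (0 6 4 5 7)(1 8)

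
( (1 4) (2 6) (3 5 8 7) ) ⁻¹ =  (1 4) (2 6) (3 7 8 5) 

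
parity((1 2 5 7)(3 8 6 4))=even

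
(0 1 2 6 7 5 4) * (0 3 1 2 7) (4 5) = (0 2 6) (1 7 4 3) 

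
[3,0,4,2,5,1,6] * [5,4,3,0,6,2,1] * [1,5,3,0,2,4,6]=[1,4,6,0,3,2,5]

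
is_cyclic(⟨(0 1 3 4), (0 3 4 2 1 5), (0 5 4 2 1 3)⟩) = no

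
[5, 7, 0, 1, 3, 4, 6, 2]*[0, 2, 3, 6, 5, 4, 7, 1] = [4, 1, 0, 2, 6, 5, 7, 3]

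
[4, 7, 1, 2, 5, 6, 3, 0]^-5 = [6, 4, 0, 7, 3, 2, 1, 5]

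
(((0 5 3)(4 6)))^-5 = (0 5 3)(4 6)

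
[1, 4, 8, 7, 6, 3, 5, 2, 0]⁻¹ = [8, 0, 7, 5, 1, 6, 4, 3, 2]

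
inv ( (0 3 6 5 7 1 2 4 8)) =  (0 8 4 2 1 7 5 6 3)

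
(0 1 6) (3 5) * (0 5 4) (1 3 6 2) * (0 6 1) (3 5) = (0 5 1 2) (3 4 6) 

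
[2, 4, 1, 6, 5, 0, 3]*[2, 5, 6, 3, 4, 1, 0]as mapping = [0→6, 1→4, 2→5, 3→0, 4→1, 5→2, 6→3]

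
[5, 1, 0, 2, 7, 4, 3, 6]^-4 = [7, 1, 4, 5, 3, 6, 0, 2]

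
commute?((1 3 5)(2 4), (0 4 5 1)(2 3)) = no:(1 3 5)(2 4) * (0 4 5 1)(2 3) = (0 4 3 1 2 5), (0 4 5 1)(2 3) * (1 3 5)(2 4) = (0 2 5 3 4 1)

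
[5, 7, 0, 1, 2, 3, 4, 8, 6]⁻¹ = [2, 3, 4, 5, 6, 0, 8, 1, 7]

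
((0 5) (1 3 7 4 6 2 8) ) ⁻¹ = (0 5) (1 8 2 6 4 7 3) 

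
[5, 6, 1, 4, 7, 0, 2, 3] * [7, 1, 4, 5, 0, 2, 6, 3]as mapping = [0→2, 1→6, 2→1, 3→0, 4→3, 5→7, 6→4, 7→5]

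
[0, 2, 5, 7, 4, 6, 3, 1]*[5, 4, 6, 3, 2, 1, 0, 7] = [5, 6, 1, 7, 2, 0, 3, 4]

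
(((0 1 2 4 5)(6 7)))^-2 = (0 4 1 5 2)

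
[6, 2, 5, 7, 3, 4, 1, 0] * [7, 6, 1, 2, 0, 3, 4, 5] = [4, 1, 3, 5, 2, 0, 6, 7]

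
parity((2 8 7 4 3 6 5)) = even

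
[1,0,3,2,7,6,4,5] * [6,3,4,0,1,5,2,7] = [3,6,0,4,7,2,1,5]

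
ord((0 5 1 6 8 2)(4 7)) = 6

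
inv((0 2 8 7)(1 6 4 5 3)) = (0 7 8 2)(1 3 5 4 6)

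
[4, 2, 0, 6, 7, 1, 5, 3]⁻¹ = [2, 5, 1, 7, 0, 6, 3, 4]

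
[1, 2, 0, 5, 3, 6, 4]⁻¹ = [2, 0, 1, 4, 6, 3, 5]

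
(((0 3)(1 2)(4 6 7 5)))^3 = (0 3)(1 2)(4 5 7 6)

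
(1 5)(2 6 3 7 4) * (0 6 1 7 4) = (0 6 3 4 2 1 5 7)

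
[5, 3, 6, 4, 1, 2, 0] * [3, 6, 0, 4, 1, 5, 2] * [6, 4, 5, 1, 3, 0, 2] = [0, 3, 5, 4, 2, 6, 1]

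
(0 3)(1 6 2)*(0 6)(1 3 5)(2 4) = (0 5 1)(2 3 6 4)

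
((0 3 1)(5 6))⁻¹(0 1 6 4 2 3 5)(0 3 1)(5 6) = (0 5 4 2 1 6 3)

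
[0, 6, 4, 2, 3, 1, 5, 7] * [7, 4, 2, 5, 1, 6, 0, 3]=[7, 0, 1, 2, 5, 4, 6, 3]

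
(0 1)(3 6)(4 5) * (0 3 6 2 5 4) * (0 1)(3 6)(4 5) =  (1 6 3 2 4 5)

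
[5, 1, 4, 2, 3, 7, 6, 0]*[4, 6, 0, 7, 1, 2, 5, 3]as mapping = [0→2, 1→6, 2→1, 3→0, 4→7, 5→3, 6→5, 7→4]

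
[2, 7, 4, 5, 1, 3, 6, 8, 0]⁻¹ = [8, 4, 0, 5, 2, 3, 6, 1, 7]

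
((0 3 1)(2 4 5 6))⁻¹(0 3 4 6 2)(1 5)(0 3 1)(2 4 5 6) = (0 6)(1 5 2 4 3)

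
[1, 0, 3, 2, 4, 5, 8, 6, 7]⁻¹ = [1, 0, 3, 2, 4, 5, 7, 8, 6]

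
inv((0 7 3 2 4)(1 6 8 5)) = (0 4 2 3 7)(1 5 8 6)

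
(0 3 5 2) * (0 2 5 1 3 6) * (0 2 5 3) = (0 6 2 5 3 1)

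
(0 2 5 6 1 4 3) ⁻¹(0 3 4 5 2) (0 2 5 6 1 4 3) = (0 3 6 5 2) 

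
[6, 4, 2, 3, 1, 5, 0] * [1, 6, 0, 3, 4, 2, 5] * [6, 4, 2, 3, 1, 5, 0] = [5, 1, 6, 3, 0, 2, 4]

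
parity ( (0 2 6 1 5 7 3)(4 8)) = odd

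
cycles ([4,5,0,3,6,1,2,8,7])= (0 4 6 2)(1 5)(7 8)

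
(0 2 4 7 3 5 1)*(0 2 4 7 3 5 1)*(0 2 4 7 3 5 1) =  (0 7 1 4 5 2 3)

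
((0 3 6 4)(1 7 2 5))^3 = (0 4 6 3)(1 5 2 7)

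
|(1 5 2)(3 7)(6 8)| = 6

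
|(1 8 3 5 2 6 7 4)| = 8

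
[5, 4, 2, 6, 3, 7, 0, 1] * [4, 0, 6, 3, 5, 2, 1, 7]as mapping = [0→2, 1→5, 2→6, 3→1, 4→3, 5→7, 6→4, 7→0]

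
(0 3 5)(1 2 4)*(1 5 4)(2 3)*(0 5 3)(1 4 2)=(0 1)(2 4 3)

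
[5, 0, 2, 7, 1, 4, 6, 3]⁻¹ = [1, 4, 2, 7, 5, 0, 6, 3]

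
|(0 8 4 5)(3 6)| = 4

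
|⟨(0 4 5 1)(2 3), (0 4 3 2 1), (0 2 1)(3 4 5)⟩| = 360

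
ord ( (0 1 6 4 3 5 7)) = 7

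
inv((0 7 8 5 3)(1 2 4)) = (0 3 5 8 7)(1 4 2)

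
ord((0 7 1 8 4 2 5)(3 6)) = 14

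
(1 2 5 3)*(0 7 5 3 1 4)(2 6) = (0 7 5 1 6 2 3 4)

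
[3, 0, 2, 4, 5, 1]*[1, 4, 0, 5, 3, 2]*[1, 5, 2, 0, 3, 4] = [4, 5, 1, 0, 2, 3]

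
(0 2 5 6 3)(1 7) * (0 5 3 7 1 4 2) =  (2 3 5 6 7 4)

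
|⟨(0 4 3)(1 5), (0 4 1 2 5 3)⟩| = 720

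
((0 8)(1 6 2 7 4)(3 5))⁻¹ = (0 8)(1 4 7 2 6)(3 5)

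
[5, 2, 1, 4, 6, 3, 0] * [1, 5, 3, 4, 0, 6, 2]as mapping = [0→6, 1→3, 2→5, 3→0, 4→2, 5→4, 6→1]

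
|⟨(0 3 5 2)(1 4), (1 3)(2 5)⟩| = 360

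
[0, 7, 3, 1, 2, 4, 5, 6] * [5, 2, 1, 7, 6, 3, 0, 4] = [5, 4, 7, 2, 1, 6, 3, 0]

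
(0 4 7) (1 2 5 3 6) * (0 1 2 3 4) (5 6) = (1 3 5 4 7) (2 6) 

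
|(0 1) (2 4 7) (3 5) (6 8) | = 6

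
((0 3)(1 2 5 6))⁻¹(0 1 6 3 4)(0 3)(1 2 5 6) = (0 4 3 2 1)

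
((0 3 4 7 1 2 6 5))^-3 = (0 2 4 5 1 3 6 7)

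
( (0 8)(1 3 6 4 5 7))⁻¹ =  (0 8)(1 7 5 4 6 3)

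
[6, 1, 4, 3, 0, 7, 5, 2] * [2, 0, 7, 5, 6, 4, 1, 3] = [1, 0, 6, 5, 2, 3, 4, 7]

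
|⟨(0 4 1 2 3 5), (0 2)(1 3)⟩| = 120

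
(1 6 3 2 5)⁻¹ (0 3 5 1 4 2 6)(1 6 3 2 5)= (0 2 1 6 4 5 3)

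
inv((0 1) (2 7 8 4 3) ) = (0 1) (2 3 4 8 7) 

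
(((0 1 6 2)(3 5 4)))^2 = (0 6)(1 2)(3 4 5)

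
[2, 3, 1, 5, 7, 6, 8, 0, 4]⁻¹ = [7, 2, 0, 1, 8, 3, 5, 4, 6]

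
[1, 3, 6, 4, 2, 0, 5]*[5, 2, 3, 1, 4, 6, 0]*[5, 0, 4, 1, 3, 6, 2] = [4, 0, 5, 3, 1, 6, 2]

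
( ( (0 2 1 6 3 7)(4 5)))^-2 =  (0 3 1)(2 7 6)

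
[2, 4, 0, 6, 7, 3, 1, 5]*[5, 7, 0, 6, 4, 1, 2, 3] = [0, 4, 5, 2, 3, 6, 7, 1]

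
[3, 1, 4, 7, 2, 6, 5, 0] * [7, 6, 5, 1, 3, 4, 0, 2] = [1, 6, 3, 2, 5, 0, 4, 7]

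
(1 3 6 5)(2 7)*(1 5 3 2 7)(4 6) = (1 2)(3 4 6)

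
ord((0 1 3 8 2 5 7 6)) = 8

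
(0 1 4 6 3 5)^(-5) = (0 1 4 6 3 5)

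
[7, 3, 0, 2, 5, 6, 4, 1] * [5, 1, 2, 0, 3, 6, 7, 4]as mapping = [0→4, 1→0, 2→5, 3→2, 4→6, 5→7, 6→3, 7→1]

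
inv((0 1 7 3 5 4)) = (0 4 5 3 7 1)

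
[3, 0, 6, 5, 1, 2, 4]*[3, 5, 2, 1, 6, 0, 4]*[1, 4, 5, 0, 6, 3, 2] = [4, 0, 6, 1, 3, 5, 2]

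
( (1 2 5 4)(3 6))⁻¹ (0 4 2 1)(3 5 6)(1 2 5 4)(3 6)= (0 1 5 2)(3 6 4)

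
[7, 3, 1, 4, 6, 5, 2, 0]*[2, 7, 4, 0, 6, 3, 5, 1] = [1, 0, 7, 6, 5, 3, 4, 2] 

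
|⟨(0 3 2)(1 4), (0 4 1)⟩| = 120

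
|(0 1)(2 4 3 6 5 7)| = 6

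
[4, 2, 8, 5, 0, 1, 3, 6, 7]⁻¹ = [4, 5, 1, 6, 0, 3, 7, 8, 2]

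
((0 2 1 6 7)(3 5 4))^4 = (0 7 6 1 2)(3 5 4)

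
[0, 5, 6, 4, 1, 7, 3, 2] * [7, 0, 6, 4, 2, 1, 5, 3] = [7, 1, 5, 2, 0, 3, 4, 6]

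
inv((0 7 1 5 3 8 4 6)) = (0 6 4 8 3 5 1 7)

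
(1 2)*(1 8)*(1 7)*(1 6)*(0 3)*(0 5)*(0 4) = (0 3 5 4)(1 2 8 7 6)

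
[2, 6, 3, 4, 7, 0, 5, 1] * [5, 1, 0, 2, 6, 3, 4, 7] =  [0, 4, 2, 6, 7, 5, 3, 1]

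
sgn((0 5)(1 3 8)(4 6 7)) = -1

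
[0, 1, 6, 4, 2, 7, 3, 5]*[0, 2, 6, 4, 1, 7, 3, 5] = [0, 2, 3, 1, 6, 5, 4, 7]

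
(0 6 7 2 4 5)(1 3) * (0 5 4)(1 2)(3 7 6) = (0 3 2)(1 7)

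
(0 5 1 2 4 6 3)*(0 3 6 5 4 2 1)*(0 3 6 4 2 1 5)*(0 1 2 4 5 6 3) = (0 4 1 6 5)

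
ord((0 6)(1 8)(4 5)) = 2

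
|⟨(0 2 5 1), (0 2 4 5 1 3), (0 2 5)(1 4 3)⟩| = 720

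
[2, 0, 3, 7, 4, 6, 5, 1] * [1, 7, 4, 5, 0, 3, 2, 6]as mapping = [0→4, 1→1, 2→5, 3→6, 4→0, 5→2, 6→3, 7→7]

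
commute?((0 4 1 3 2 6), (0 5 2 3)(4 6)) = no:(0 4 1 3 2 6) * (0 5 2 3)(4 6) = (0 6 5 2 4 1), (0 5 2 3)(4 6) * (0 4 1 3 2 6) = (0 5 6 1 3 4)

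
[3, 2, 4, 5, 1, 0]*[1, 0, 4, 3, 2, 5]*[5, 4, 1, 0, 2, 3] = [0, 2, 1, 3, 5, 4]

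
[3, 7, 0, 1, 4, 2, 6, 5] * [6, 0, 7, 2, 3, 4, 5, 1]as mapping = [0→2, 1→1, 2→6, 3→0, 4→3, 5→7, 6→5, 7→4]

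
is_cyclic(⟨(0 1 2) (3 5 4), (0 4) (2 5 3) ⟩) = no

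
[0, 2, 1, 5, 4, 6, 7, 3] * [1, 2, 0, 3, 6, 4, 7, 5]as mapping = [0→1, 1→0, 2→2, 3→4, 4→6, 5→7, 6→5, 7→3]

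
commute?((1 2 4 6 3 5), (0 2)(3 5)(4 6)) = no:(1 2 4 6 3 5)*(0 2)(3 5)(4 6) = (0 2 6 5 1), (0 2)(3 5)(4 6)*(1 2 4 6 3 5) = (0 4 3 1 2)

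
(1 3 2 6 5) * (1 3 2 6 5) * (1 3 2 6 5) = (1 6 3 5 2)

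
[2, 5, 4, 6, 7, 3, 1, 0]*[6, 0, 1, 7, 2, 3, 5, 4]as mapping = [0→1, 1→3, 2→2, 3→5, 4→4, 5→7, 6→0, 7→6]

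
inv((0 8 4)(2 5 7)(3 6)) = (0 4 8)(2 7 5)(3 6)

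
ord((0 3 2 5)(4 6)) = 4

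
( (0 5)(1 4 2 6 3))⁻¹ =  (0 5)(1 3 6 2 4)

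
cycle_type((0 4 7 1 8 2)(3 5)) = 2.6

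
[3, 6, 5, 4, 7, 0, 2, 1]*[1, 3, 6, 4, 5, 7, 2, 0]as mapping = [0→4, 1→2, 2→7, 3→5, 4→0, 5→1, 6→6, 7→3]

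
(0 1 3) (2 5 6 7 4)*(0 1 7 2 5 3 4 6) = (0 7 6 2 3 1 4 5) 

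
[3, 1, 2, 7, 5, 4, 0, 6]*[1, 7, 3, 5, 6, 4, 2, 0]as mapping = [0→5, 1→7, 2→3, 3→0, 4→4, 5→6, 6→1, 7→2]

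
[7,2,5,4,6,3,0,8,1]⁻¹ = [6,8,1,5,3,2,4,0,7]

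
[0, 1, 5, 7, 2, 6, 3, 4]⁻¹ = [0, 1, 4, 6, 7, 2, 5, 3]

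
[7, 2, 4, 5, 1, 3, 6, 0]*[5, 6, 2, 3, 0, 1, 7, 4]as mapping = [0→4, 1→2, 2→0, 3→1, 4→6, 5→3, 6→7, 7→5]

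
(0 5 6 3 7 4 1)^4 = (0 7 5 4 6 1 3)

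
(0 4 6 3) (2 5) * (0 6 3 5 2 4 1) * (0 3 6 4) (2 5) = (0 1 3 4 6 2 5) 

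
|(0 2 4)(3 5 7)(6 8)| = 6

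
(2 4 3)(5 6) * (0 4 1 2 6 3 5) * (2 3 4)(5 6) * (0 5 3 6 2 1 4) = (0 1 6 5)(2 4)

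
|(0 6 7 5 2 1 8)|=7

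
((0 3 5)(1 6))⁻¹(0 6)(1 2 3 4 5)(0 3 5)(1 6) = (0 6 2 5 4)(1 3)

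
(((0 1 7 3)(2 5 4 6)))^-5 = (0 3 7 1)(2 6 4 5)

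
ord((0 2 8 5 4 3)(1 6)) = 6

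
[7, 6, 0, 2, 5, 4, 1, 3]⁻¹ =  [2, 6, 3, 7, 5, 4, 1, 0]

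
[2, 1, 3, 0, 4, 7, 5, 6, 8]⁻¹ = [3, 1, 0, 2, 4, 6, 7, 5, 8]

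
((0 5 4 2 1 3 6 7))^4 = (0 1)(2 7)(3 5)(4 6)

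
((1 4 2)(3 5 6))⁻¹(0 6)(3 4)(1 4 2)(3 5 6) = (0 3)(2 5)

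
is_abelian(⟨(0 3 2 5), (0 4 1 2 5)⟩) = no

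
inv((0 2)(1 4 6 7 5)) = (0 2)(1 5 7 6 4)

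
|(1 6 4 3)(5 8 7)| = 12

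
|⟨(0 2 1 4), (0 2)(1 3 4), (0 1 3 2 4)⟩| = 120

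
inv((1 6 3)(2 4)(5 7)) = (1 3 6)(2 4)(5 7)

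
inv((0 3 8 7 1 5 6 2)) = (0 2 6 5 1 7 8 3)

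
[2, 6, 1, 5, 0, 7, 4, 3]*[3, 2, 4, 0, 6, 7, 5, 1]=[4, 5, 2, 7, 3, 1, 6, 0]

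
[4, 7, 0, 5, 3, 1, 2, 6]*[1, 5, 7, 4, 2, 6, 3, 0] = [2, 0, 1, 6, 4, 5, 7, 3]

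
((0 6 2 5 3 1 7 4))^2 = (0 2 3 7)(1 4 6 5)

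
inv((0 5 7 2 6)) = (0 6 2 7 5)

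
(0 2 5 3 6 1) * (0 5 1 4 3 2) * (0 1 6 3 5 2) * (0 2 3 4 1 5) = (0 5 2 6 1 3 4)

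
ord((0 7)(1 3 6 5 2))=10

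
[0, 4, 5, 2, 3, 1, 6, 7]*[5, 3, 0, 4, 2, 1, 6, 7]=[5, 2, 1, 0, 4, 3, 6, 7]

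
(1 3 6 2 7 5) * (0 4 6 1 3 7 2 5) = (0 4 6 5 3 1 7)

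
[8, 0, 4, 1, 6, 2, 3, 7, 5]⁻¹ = [1, 3, 5, 6, 2, 8, 4, 7, 0]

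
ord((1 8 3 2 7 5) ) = 6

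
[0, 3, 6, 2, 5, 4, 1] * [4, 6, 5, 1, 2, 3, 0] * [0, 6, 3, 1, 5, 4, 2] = [5, 6, 0, 4, 1, 3, 2]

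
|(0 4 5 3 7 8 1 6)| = 8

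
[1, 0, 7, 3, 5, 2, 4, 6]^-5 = [1, 0, 2, 3, 4, 5, 6, 7]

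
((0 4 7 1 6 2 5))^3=(0 1 5 7 2 4 6)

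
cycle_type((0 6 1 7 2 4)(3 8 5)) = 3.6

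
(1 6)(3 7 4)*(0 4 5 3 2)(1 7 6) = (0 4 2)(3 6 7 5)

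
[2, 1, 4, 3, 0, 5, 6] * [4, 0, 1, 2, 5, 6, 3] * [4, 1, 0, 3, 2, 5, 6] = [1, 4, 5, 0, 2, 6, 3]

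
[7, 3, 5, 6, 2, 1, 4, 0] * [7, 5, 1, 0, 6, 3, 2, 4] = [4, 0, 3, 2, 1, 5, 6, 7]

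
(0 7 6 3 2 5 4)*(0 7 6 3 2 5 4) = (0 6 2 4 7 3 5)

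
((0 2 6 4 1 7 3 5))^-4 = (0 1)(2 7)(3 6)(4 5)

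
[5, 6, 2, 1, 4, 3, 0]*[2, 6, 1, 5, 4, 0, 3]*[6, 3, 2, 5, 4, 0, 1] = [6, 5, 3, 1, 4, 0, 2]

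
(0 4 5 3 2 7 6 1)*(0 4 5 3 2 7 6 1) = (0 5 2 6)(1 4 3 7)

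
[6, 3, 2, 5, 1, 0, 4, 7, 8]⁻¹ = [5, 4, 2, 1, 6, 3, 0, 7, 8]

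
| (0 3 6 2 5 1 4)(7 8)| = 14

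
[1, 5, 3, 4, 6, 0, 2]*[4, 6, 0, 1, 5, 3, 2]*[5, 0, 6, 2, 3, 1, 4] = [4, 2, 0, 1, 6, 3, 5]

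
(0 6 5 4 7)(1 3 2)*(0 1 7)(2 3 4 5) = (0 6 2 7 1 4)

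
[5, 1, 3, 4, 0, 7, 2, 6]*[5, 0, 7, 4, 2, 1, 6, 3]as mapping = [0→1, 1→0, 2→4, 3→2, 4→5, 5→3, 6→7, 7→6]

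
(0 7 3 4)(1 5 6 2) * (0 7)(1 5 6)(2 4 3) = (1 6 4 7 2 5)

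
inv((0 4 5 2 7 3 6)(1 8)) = (0 6 3 7 2 5 4)(1 8)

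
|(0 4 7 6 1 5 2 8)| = 8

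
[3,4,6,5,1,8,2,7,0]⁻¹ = [8,4,6,0,1,3,2,7,5]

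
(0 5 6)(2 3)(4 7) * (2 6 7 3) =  (0 5 7 4 3 6)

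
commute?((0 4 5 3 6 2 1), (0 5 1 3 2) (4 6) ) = no:(0 4 5 3 6 2 1)*(0 5 1 3 2) (4 6) = (0 6) (1 5 2 3 4), (0 5 1 3 2) (4 6)*(0 4 5 3 6 2 1) = (0 3 1 6 5) (2 4) 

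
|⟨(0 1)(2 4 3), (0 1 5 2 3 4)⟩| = 720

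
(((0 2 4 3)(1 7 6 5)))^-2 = (0 4)(1 6)(2 3)(5 7)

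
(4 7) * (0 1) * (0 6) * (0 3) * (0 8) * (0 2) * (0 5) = (0 1 6 3 8 2 5)(4 7)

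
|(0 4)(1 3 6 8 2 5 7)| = 14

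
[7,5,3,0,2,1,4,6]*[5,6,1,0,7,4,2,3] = [3,4,0,5,1,6,7,2]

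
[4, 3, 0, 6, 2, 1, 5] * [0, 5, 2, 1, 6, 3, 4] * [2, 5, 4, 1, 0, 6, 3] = [3, 5, 2, 0, 4, 6, 1]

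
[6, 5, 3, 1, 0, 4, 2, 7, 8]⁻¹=[4, 3, 6, 2, 5, 1, 0, 7, 8]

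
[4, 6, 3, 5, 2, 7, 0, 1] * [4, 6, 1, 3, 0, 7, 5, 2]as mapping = [0→0, 1→5, 2→3, 3→7, 4→1, 5→2, 6→4, 7→6]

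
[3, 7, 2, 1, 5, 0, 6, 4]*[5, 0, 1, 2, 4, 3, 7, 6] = [2, 6, 1, 0, 3, 5, 7, 4]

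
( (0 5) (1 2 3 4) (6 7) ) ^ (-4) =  () 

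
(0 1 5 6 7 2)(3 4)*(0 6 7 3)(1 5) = (0 5 7 2 6 3 4)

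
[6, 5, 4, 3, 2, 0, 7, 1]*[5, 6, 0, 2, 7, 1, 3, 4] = [3, 1, 7, 2, 0, 5, 4, 6]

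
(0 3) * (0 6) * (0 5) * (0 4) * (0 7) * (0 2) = (0 3 6 5 4 7 2)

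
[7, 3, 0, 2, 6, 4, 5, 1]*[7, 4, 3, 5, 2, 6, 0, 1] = [1, 5, 7, 3, 0, 2, 6, 4]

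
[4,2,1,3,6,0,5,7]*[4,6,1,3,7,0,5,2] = [7,1,6,3,5,4,0,2]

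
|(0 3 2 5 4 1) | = 6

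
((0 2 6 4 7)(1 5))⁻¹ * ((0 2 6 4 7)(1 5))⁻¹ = (0 4 2 7 6)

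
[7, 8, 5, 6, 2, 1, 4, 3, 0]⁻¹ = [8, 5, 4, 7, 6, 2, 3, 0, 1]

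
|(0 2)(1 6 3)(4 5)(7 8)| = 6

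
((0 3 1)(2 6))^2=(0 1 3)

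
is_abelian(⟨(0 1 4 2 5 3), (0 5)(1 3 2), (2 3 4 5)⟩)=no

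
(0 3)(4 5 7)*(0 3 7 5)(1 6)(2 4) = (0 7 2 4)(1 6)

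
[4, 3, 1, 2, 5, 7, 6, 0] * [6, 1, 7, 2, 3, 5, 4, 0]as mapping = [0→3, 1→2, 2→1, 3→7, 4→5, 5→0, 6→4, 7→6]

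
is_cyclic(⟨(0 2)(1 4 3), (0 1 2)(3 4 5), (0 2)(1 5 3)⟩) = no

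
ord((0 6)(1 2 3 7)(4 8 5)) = 12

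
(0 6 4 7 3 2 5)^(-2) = (0 2 7 6 5 3 4)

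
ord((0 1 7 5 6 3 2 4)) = 8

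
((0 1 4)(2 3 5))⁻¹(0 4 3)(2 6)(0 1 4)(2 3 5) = (0 5 1)(3 6)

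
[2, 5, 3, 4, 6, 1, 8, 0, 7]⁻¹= [7, 5, 0, 2, 3, 1, 4, 8, 6]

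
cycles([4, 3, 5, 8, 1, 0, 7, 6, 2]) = (0 4 1 3 8 2 5)(6 7)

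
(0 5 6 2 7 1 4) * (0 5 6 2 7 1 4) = (0 6 7 4 5 2 1)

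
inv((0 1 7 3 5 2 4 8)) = (0 8 4 2 5 3 7 1)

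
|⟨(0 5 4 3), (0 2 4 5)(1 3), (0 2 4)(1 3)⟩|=720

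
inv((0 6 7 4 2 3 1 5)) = (0 5 1 3 2 4 7 6)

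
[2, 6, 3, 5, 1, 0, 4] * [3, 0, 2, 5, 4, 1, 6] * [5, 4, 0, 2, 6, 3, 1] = [0, 1, 3, 4, 5, 2, 6]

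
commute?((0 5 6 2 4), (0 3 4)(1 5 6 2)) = no:(0 5 6 2 4)*(0 3 4)(1 5 6 2) = (0 6 1 5 2)(3 4), (0 3 4)(1 5 6 2)*(0 5 6 2 4) = (0 3)(1 6 4 5 2)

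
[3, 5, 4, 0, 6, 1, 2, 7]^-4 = [0, 1, 6, 3, 2, 5, 4, 7]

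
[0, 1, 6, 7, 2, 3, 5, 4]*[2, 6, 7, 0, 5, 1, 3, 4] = [2, 6, 3, 4, 7, 0, 1, 5]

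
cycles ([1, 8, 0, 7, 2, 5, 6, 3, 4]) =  (0 1 8 4 2)(3 7)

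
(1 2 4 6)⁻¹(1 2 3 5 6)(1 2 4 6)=(1 2 4 3 5)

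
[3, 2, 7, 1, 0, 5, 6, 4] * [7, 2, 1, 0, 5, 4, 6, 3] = [0, 1, 3, 2, 7, 4, 6, 5]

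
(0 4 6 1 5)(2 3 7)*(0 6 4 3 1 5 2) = (0 3 7)(1 2)(5 6)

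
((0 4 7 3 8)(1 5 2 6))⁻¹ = (0 8 3 7 4)(1 6 2 5)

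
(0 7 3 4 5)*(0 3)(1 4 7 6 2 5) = (0 6 2 5 3 7)(1 4)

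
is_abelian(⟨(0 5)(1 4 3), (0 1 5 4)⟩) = no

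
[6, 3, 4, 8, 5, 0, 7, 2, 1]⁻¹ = [5, 8, 7, 1, 2, 4, 0, 6, 3]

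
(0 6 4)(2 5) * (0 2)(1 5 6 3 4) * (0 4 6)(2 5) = (0 3 6 1 2)(4 5)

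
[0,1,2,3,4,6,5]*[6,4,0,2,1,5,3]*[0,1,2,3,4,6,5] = [5,4,0,2,1,3,6]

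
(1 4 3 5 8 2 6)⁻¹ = (1 6 2 8 5 3 4)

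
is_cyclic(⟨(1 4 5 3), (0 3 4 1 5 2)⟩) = no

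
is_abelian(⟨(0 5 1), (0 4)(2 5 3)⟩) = no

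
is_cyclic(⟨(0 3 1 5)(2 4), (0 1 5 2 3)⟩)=no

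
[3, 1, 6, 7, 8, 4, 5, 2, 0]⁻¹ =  [8, 1, 7, 0, 5, 6, 2, 3, 4]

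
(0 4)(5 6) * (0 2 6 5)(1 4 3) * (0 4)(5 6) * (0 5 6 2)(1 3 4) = (0 4)(1 5 2 6)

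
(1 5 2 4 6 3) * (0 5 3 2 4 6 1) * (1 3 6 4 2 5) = (0 1 6 5 2 4 3)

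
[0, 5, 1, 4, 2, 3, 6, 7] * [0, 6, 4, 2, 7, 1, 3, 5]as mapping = [0→0, 1→1, 2→6, 3→7, 4→4, 5→2, 6→3, 7→5]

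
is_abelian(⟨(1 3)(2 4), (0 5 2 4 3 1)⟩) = no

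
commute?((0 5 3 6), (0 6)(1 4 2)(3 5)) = no:(0 5 3 6)*(0 6)(1 4 2)(3 5) = (0 3)(1 4 2), (0 6)(1 4 2)(3 5)*(0 5 3 6) = (1 4 2)(5 6)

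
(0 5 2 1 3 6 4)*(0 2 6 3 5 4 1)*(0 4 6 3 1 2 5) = (0 6 2 4 5 3 1)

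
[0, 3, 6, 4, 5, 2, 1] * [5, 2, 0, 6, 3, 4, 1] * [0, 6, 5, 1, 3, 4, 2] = [4, 2, 6, 1, 3, 0, 5]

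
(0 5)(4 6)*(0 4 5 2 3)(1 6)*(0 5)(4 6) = (0 2 3 5 6)(1 4)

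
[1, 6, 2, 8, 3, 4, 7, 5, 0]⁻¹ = [8, 0, 2, 4, 5, 7, 1, 6, 3]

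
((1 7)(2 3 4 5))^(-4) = ()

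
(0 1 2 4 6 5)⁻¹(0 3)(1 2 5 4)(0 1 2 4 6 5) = (0 6 2 4)(1 3)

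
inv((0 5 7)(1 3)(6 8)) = (0 7 5)(1 3)(6 8)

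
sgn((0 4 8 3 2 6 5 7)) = -1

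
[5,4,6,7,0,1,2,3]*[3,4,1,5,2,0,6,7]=[0,2,6,7,3,4,1,5]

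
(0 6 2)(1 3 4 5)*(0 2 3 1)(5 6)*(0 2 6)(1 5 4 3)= (0 4)(1 5 2 6)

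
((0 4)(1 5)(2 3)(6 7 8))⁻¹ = (0 4)(1 5)(2 3)(6 8 7)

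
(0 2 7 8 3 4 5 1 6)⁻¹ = (0 6 1 5 4 3 8 7 2)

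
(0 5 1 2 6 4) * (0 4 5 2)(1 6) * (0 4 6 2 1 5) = (0 1 4 6)(2 5)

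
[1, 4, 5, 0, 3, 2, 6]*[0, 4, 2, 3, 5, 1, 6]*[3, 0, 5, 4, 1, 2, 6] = [1, 2, 0, 3, 4, 5, 6]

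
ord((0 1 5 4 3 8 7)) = 7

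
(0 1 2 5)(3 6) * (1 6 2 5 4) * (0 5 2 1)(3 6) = (0 3 1 2 4)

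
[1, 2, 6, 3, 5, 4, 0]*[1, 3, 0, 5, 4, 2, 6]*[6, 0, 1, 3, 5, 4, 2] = [3, 6, 2, 4, 1, 5, 0]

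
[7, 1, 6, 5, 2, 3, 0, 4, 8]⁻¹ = [6, 1, 4, 5, 7, 3, 2, 0, 8]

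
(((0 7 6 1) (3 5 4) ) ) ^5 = (0 7 6 1) (3 4 5) 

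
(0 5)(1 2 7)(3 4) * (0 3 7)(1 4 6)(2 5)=(0 2)(1 5 3 6)(4 7)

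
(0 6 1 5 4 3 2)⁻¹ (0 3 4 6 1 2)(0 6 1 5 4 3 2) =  (0 6 2 3 1 5)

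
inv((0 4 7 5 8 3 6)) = (0 6 3 8 5 7 4)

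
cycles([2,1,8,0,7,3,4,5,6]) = (0 2 8 6 4 7 5 3)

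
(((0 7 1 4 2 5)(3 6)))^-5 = (0 7 1 4 2 5)(3 6)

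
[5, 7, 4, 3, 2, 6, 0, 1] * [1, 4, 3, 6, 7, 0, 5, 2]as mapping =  [0→0, 1→2, 2→7, 3→6, 4→3, 5→5, 6→1, 7→4]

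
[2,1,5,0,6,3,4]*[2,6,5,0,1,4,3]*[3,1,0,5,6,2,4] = [2,4,6,0,5,3,1]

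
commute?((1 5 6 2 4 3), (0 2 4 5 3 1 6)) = no:(1 5 6 2 4 3)*(0 2 4 5 3 1 6) = (0 2 5)(1 3 6 4), (0 2 4 5 3 1 6)*(1 5 6 2 4 3) = (0 4 6)(1 2 3 5)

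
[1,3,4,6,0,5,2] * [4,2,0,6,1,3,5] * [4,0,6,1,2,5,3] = [6,3,0,5,2,1,4]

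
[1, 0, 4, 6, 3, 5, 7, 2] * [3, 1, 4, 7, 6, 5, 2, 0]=[1, 3, 6, 2, 7, 5, 0, 4] 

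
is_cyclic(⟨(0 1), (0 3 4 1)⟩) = no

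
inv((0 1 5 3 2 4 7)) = (0 7 4 2 3 5 1)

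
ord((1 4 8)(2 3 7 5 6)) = 15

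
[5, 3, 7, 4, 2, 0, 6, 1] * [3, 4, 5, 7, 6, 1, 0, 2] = [1, 7, 2, 6, 5, 3, 0, 4]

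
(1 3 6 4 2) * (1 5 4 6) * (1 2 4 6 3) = (2 5 6 3)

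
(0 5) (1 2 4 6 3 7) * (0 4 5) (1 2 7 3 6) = (1 7 2 5 4) 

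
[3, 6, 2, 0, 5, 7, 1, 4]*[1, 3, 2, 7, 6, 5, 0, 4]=[7, 0, 2, 1, 5, 4, 3, 6]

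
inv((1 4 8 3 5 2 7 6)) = (1 6 7 2 5 3 8 4)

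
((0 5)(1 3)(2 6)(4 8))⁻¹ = (0 5)(1 3)(2 6)(4 8)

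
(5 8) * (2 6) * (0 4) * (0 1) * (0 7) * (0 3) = (0 4 1 7 3)(2 6)(5 8)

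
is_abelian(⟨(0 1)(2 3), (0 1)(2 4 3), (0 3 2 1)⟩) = no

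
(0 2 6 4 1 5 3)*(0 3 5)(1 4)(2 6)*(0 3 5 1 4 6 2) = (0 2)(1 3 5)(4 6)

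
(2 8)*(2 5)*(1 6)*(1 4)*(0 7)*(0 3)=(0 7 3)(1 6 4)(2 8 5)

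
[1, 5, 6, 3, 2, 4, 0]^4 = [2, 6, 5, 3, 1, 0, 4]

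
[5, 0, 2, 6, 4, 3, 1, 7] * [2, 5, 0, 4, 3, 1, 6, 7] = [1, 2, 0, 6, 3, 4, 5, 7]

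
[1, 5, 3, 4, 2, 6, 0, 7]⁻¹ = [6, 0, 4, 2, 3, 1, 5, 7]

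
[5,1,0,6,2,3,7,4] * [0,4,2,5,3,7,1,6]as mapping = [0→7,1→4,2→0,3→1,4→2,5→5,6→6,7→3]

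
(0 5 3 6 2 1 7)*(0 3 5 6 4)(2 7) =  (0 6 7 3 4)(1 2)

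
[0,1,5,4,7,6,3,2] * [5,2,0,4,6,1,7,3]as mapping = [0→5,1→2,2→1,3→6,4→3,5→7,6→4,7→0]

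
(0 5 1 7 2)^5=()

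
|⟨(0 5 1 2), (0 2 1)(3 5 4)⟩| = 120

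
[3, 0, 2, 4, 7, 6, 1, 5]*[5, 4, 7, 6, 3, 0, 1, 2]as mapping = [0→6, 1→5, 2→7, 3→3, 4→2, 5→1, 6→4, 7→0]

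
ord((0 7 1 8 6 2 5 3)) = 8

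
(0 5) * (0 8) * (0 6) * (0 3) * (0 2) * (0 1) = (0 5 8 6 3 2 1)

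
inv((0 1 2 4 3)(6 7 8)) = (0 3 4 2 1)(6 8 7)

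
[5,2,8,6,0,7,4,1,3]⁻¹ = [4,7,1,8,6,0,3,5,2]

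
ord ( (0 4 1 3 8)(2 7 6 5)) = 20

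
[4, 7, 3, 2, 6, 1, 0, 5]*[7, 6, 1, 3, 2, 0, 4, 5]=[2, 5, 3, 1, 4, 6, 7, 0]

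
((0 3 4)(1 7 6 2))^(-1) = (0 4 3)(1 2 6 7)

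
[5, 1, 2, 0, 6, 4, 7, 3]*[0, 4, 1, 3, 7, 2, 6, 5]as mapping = [0→2, 1→4, 2→1, 3→0, 4→6, 5→7, 6→5, 7→3]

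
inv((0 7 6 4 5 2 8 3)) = (0 3 8 2 5 4 6 7)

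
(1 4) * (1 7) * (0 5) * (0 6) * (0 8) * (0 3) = (0 5 6 8 3)(1 4 7)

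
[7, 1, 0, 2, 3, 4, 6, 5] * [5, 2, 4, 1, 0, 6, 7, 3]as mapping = [0→3, 1→2, 2→5, 3→4, 4→1, 5→0, 6→7, 7→6]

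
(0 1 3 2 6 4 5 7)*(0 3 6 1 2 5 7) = (0 2 1 6 4 7 3 5)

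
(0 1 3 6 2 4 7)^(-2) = (0 4 6 1 7 2 3)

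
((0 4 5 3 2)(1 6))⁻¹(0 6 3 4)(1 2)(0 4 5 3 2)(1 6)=(0 6)(1 2 5 4)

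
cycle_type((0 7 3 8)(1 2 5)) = 3.4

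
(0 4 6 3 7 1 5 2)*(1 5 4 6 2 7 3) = (0 6 1 4 2)(5 7)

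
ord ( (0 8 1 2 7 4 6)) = 7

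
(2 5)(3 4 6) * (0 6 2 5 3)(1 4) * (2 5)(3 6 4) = (0 4 5 2 6)(1 3)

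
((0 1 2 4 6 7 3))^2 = (0 2 6 3 1 4 7)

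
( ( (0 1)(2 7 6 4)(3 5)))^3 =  (0 1)(2 4 6 7)(3 5)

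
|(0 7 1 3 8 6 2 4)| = 8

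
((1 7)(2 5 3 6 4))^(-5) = (1 7)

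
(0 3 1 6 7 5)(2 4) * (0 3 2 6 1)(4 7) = (0 2 7 5 3)(4 6)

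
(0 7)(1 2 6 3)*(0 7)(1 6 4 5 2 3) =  (1 3 6)(2 4 5)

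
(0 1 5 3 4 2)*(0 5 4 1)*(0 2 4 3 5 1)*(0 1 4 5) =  (0 2 4 5)(1 3)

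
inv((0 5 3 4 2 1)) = (0 1 2 4 3 5)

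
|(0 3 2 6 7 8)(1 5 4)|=6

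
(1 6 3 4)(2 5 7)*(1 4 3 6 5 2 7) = (1 5)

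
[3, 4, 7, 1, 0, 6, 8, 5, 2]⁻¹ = [4, 3, 8, 0, 1, 7, 5, 2, 6]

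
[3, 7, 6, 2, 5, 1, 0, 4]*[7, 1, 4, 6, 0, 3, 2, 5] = [6, 5, 2, 4, 3, 1, 7, 0]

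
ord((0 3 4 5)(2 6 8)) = 12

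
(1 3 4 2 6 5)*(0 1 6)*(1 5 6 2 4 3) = (0 5 2)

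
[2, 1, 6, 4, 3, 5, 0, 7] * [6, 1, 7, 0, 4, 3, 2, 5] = [7, 1, 2, 4, 0, 3, 6, 5]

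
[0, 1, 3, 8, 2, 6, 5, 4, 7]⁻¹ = [0, 1, 4, 2, 7, 6, 5, 8, 3]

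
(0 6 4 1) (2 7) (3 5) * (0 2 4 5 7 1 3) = (0 6 5) (1 2) (3 7 4) 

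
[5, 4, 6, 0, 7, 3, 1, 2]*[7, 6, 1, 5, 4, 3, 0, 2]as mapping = [0→3, 1→4, 2→0, 3→7, 4→2, 5→5, 6→6, 7→1]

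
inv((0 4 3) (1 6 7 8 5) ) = (0 3 4) (1 5 8 7 6) 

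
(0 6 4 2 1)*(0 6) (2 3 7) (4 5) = (1 6 5 4 3 7 2) 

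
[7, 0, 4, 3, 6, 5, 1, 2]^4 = [6, 4, 0, 3, 7, 5, 2, 1]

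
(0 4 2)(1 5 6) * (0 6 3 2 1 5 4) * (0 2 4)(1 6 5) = (0 2 5 3 4 6 1)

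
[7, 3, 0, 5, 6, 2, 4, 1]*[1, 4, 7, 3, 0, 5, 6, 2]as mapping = [0→2, 1→3, 2→1, 3→5, 4→6, 5→7, 6→0, 7→4]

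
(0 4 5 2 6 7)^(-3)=(0 2)(4 6)(5 7)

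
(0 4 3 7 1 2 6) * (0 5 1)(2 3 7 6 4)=(0 2 4 7)(1 3 6 5)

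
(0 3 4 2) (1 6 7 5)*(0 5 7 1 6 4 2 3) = (1 4 3 2 5 6) 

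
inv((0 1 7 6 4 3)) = (0 3 4 6 7 1)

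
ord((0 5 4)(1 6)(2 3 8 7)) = 12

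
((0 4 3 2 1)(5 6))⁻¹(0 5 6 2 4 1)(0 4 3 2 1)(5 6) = (0 4 6 5 1 3)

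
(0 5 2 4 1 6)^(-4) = (0 2 1)(4 6 5)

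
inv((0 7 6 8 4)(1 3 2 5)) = (0 4 8 6 7)(1 5 2 3)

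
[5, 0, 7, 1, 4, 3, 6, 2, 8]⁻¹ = [1, 3, 7, 5, 4, 0, 6, 2, 8]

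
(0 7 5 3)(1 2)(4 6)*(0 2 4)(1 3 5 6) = (0 7 6)(1 4)(2 3)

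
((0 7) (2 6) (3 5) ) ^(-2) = () 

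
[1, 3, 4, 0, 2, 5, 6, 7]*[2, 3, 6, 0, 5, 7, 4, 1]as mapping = [0→3, 1→0, 2→5, 3→2, 4→6, 5→7, 6→4, 7→1]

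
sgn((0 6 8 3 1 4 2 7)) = -1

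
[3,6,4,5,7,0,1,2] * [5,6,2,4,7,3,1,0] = [4,1,7,3,0,5,6,2]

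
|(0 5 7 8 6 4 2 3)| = 8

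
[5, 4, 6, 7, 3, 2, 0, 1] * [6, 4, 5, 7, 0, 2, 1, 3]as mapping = [0→2, 1→0, 2→1, 3→3, 4→7, 5→5, 6→6, 7→4]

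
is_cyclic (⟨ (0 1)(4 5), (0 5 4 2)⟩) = no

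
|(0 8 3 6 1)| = 5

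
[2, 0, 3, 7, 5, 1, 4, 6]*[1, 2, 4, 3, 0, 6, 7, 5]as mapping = [0→4, 1→1, 2→3, 3→5, 4→6, 5→2, 6→0, 7→7]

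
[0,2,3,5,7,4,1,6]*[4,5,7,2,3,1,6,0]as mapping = [0→4,1→7,2→2,3→1,4→0,5→3,6→5,7→6]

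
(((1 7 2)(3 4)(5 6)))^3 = (3 4)(5 6)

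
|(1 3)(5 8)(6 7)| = 2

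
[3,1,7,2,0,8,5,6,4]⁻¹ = [4,1,3,0,8,6,7,2,5]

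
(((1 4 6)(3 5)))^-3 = (3 5)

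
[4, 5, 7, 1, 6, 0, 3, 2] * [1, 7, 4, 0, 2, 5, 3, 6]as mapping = [0→2, 1→5, 2→6, 3→7, 4→3, 5→1, 6→0, 7→4]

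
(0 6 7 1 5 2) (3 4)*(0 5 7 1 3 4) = (0 6 1 7 3) (2 5) 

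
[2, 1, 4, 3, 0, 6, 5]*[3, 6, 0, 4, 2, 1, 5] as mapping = [0→0, 1→6, 2→2, 3→4, 4→3, 5→5, 6→1] 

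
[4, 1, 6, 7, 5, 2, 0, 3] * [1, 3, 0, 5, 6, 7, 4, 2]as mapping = [0→6, 1→3, 2→4, 3→2, 4→7, 5→0, 6→1, 7→5]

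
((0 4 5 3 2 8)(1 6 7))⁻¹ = (0 8 2 3 5 4)(1 7 6)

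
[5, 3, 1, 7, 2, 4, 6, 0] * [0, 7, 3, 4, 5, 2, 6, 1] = [2, 4, 7, 1, 3, 5, 6, 0]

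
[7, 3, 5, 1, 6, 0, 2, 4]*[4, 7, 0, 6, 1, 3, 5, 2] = [2, 6, 3, 7, 5, 4, 0, 1]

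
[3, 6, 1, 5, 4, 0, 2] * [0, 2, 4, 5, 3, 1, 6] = [5, 6, 2, 1, 3, 0, 4]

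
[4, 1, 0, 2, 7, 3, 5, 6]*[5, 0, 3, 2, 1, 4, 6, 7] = [1, 0, 5, 3, 7, 2, 4, 6]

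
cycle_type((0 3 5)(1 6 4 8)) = 3.4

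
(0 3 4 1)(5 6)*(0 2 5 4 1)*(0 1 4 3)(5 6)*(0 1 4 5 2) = (0 1)(2 6 3 5)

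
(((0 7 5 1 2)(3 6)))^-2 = (0 1 7 2 5)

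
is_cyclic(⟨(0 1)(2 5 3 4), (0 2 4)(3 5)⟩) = no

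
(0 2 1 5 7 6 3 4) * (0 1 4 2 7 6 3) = (0 7 3 2 4 1 5 6)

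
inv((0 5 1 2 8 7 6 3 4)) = (0 4 3 6 7 8 2 1 5)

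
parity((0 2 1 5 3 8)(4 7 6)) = odd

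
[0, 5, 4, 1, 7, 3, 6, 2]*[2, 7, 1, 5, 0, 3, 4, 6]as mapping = [0→2, 1→3, 2→0, 3→7, 4→6, 5→5, 6→4, 7→1]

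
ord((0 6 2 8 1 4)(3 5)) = 6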